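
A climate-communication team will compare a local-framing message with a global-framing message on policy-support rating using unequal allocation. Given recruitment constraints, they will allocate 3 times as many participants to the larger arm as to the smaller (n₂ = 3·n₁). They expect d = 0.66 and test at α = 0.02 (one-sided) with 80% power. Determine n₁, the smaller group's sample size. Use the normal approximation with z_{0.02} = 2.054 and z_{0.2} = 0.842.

n₁ = 26

With allocation ratio k = n₂/n₁ = 3, Var(x̄₁−x̄₂) = σ²(1/n₁ + 1/(k·n₁)) = σ²·(k+1)/(k·n₁).
So n₁ = (1 + 1/k)·((z_{α} + z_β)/d)² = 1.333 × (2.896/0.66)².
n₁ = 1.333 × 19.25 = 25.7.
Round up: n₁ = 26, giving n₂ = 3 × 26 = 78.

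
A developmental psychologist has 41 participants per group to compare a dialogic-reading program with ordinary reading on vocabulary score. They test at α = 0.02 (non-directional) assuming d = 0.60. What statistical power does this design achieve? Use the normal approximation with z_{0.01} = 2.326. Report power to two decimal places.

power ≈ 0.65

For two equal groups, power = Φ(d·√(n/2) − z_{α/2}).
d·√(n/2) = 0.60 × √(41/2) = 0.60 × 4.528 = 2.717.
z_β = 2.717 − 2.326 = 0.391.
Power = Φ(0.391) = 0.652.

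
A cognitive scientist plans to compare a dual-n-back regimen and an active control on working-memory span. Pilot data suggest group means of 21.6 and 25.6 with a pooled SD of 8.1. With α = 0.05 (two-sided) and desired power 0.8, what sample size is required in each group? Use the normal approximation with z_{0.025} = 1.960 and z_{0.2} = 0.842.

n = 65 per group

Cohen's d = |M₁ − M₂| / SD_pooled = |21.6 − 25.6| / 8.1 = 4.0 / 8.1 = 0.494.
For two independent groups with equal n: n = 2·((z_{α/2} + z_β) / d)².
z_{α/2} + z_β = 1.960 + 0.842 = 2.802.
n = 2 × (2.802 / 0.494)² = 2 × 5.672² = 2 × 32.17 = 64.3.
Round up to the next whole participant.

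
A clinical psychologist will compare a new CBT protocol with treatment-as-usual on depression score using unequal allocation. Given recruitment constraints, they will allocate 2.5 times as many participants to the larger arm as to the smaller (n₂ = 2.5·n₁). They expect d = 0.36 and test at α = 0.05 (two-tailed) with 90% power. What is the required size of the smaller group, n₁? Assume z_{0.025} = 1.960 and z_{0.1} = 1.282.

n₁ = 114

With allocation ratio k = n₂/n₁ = 2.5, Var(x̄₁−x̄₂) = σ²(1/n₁ + 1/(k·n₁)) = σ²·(k+1)/(k·n₁).
So n₁ = (1 + 1/k)·((z_{α/2} + z_β)/d)² = 1.400 × (3.242/0.36)².
n₁ = 1.400 × 81.10 = 113.5.
Round up: n₁ = 114, giving n₂ = 2.5 × 114 = 285.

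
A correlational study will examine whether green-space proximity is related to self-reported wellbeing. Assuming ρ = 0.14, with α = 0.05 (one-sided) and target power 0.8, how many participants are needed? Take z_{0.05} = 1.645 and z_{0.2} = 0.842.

Fisher's z: C = ½·ln((1+r)/(1−r)) = ½·ln(1.3256) = 0.1409.
n = ((z_{α} + z_β)/C)² + 3.
(1.645 + 0.842) / 0.1409 = 2.487 / 0.1409 = 17.651.
n = 17.651² + 3 = 311.55 + 3 = 314.6.
Round up.

n = 315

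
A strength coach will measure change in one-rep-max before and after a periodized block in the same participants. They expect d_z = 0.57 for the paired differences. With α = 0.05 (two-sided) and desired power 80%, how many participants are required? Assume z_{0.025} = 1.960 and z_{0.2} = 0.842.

n = 25 pairs

For a paired (one-sample on differences) test: n = ((z_{α/2} + z_β) / d)².
z_{α/2} + z_β = 1.960 + 0.842 = 2.802.
n = (2.802 / 0.57)² = 4.916² = 24.16.
Round up.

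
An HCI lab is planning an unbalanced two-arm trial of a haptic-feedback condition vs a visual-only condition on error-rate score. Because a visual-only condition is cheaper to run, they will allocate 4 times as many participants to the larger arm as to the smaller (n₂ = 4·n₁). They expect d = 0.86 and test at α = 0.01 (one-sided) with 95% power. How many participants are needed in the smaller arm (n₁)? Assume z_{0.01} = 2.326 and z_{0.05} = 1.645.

n₁ = 27

With allocation ratio k = n₂/n₁ = 4, Var(x̄₁−x̄₂) = σ²(1/n₁ + 1/(k·n₁)) = σ²·(k+1)/(k·n₁).
So n₁ = (1 + 1/k)·((z_{α} + z_β)/d)² = 1.250 × (3.971/0.86)².
n₁ = 1.250 × 21.32 = 26.7.
Round up: n₁ = 27, giving n₂ = 4 × 27 = 108.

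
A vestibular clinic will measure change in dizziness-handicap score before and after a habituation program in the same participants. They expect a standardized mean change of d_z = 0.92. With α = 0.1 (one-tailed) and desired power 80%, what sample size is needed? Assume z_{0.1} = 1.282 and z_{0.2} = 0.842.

For a paired (one-sample on differences) test: n = ((z_{α} + z_β) / d)².
z_{α} + z_β = 1.282 + 0.842 = 2.124.
n = (2.124 / 0.92)² = 2.309² = 5.33.
Round up.

n = 6 pairs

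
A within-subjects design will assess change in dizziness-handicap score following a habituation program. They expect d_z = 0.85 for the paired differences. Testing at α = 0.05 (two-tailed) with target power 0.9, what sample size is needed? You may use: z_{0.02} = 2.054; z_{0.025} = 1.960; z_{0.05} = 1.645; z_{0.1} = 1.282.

For a paired (one-sample on differences) test: n = ((z_{α/2} + z_β) / d)².
z_{α/2} + z_β = 1.960 + 1.282 = 3.242.
n = (3.242 / 0.85)² = 3.814² = 14.55.
Round up.

n = 15 pairs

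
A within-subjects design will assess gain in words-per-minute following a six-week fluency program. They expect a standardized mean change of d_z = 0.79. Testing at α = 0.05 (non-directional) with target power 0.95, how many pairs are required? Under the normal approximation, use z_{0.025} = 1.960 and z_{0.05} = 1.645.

n = 21 pairs

For a paired (one-sample on differences) test: n = ((z_{α/2} + z_β) / d)².
z_{α/2} + z_β = 1.960 + 1.645 = 3.605.
n = (3.605 / 0.79)² = 4.563² = 20.82.
Round up.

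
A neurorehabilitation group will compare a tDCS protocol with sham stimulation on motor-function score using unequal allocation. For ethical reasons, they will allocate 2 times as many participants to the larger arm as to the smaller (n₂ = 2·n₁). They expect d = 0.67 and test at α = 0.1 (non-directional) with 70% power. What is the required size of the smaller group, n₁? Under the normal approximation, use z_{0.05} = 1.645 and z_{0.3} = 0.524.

With allocation ratio k = n₂/n₁ = 2, Var(x̄₁−x̄₂) = σ²(1/n₁ + 1/(k·n₁)) = σ²·(k+1)/(k·n₁).
So n₁ = (1 + 1/k)·((z_{α/2} + z_β)/d)² = 1.500 × (2.169/0.67)².
n₁ = 1.500 × 10.48 = 15.7.
Round up: n₁ = 16, giving n₂ = 2 × 16 = 32.

n₁ = 16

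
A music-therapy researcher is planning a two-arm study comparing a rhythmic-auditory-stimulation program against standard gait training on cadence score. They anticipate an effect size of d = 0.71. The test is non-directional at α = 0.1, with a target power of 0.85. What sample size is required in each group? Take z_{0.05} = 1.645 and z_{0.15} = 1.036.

n = 29 per group

For two independent groups with equal n: n = 2·((z_{α/2} + z_β) / d)².
z_{α/2} + z_β = 1.645 + 1.036 = 2.681.
n = 2 × (2.681 / 0.71)² = 2 × 3.776² = 2 × 14.26 = 28.5.
Round up to the next whole participant.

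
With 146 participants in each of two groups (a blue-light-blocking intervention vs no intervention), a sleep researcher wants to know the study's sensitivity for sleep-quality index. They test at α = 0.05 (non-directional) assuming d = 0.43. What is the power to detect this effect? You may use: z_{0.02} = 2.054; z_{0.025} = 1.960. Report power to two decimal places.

power ≈ 0.96

For two equal groups, power = Φ(d·√(n/2) − z_{α/2}).
d·√(n/2) = 0.43 × √(146/2) = 0.43 × 8.544 = 3.674.
z_β = 3.674 − 1.960 = 1.714.
Power = Φ(1.714) = 0.957.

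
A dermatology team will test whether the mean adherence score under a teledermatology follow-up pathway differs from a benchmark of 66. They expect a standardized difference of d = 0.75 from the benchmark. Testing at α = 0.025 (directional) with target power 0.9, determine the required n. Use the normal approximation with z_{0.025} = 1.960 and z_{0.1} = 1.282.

n = 19

For a one-sample test: n = ((z_{α} + z_β) / d)².
z_{α} + z_β = 1.960 + 1.282 = 3.242.
n = (3.242 / 0.75)² = 4.323² = 18.69.
Round up.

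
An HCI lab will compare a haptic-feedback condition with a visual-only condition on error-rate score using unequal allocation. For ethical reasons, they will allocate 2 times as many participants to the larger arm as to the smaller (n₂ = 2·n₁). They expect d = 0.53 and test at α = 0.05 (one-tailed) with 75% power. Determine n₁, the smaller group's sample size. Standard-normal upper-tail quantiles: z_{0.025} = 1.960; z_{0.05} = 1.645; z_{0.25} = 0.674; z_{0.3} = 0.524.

With allocation ratio k = n₂/n₁ = 2, Var(x̄₁−x̄₂) = σ²(1/n₁ + 1/(k·n₁)) = σ²·(k+1)/(k·n₁).
So n₁ = (1 + 1/k)·((z_{α} + z_β)/d)² = 1.500 × (2.319/0.53)².
n₁ = 1.500 × 19.14 = 28.7.
Round up: n₁ = 29, giving n₂ = 2 × 29 = 58.

n₁ = 29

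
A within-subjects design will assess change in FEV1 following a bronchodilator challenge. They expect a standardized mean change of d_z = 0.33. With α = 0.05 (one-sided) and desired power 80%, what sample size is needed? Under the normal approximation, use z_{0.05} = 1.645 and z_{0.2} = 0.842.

n = 57 pairs

For a paired (one-sample on differences) test: n = ((z_{α} + z_β) / d)².
z_{α} + z_β = 1.645 + 0.842 = 2.487.
n = (2.487 / 0.33)² = 7.536² = 56.80.
Round up.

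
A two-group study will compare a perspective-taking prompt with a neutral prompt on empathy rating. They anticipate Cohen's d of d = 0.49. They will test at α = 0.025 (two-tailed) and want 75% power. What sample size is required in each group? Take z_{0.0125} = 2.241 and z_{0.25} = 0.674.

n = 71 per group

For two independent groups with equal n: n = 2·((z_{α/2} + z_β) / d)².
z_{α/2} + z_β = 2.241 + 0.674 = 2.915.
n = 2 × (2.915 / 0.49)² = 2 × 5.949² = 2 × 35.39 = 70.8.
Round up to the next whole participant.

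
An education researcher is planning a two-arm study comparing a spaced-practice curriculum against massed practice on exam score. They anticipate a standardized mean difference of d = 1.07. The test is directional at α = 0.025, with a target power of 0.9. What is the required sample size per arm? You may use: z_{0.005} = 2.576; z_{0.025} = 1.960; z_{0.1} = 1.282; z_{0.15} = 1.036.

n = 19 per group

For two independent groups with equal n: n = 2·((z_{α} + z_β) / d)².
z_{α} + z_β = 1.960 + 1.282 = 3.242.
n = 2 × (3.242 / 1.07)² = 2 × 3.030² = 2 × 9.18 = 18.4.
Round up to the next whole participant.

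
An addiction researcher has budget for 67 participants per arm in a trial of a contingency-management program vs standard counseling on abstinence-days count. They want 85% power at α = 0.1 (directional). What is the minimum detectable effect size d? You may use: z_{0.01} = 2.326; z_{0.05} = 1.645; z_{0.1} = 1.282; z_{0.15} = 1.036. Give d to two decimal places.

For two independent groups of n = 67 each: d_min = (z_{α} + z_β)·√(2/n).
z-sum = 1.282 + 1.036 = 2.318.
d_min = 2.318 × √(2/67) = 2.318 × 0.1728 = 0.400.

d_min ≈ 0.40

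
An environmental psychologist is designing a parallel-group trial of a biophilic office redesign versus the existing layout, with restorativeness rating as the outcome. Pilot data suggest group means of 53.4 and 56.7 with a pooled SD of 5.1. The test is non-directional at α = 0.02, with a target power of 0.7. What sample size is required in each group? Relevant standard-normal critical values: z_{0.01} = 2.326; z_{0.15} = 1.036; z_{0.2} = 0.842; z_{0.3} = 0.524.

n = 39 per group

Cohen's d = |M₁ − M₂| / SD_pooled = |53.4 − 56.7| / 5.1 = 3.3 / 5.1 = 0.647.
For two independent groups with equal n: n = 2·((z_{α/2} + z_β) / d)².
z_{α/2} + z_β = 2.326 + 0.524 = 2.850.
n = 2 × (2.850 / 0.647)² = 2 × 4.405² = 2 × 19.40 = 38.8.
Round up to the next whole participant.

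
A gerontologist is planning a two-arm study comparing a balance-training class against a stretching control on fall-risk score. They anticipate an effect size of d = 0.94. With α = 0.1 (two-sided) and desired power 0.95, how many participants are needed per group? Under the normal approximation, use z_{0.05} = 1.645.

n = 25 per group

For two independent groups with equal n: n = 2·((z_{α/2} + z_β) / d)².
z_{α/2} + z_β = 1.645 + 1.645 = 3.290.
n = 2 × (3.290 / 0.94)² = 2 × 3.500² = 2 × 12.25 = 24.5.
Round up to the next whole participant.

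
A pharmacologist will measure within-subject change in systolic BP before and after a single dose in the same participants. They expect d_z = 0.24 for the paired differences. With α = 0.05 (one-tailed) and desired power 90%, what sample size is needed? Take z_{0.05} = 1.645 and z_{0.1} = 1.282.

n = 149 pairs

For a paired (one-sample on differences) test: n = ((z_{α} + z_β) / d)².
z_{α} + z_β = 1.645 + 1.282 = 2.927.
n = (2.927 / 0.24)² = 12.196² = 148.74.
Round up.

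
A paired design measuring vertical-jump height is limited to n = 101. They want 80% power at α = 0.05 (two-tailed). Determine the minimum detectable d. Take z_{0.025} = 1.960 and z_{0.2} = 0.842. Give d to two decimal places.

d_min ≈ 0.28

For a single sample (or paired design) of n = 101: d_min = (z_{α/2} + z_β)/√n.
z-sum = 1.960 + 0.842 = 2.802.
d_min = 2.802 / √101 = 2.802 / 10.050 = 0.279.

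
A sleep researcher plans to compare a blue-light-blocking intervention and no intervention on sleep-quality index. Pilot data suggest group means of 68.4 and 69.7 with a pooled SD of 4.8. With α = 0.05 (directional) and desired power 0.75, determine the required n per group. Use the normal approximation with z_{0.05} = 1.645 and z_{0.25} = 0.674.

Cohen's d = |M₁ − M₂| / SD_pooled = |68.4 − 69.7| / 4.8 = 1.3 / 4.8 = 0.271.
For two independent groups with equal n: n = 2·((z_{α} + z_β) / d)².
z_{α} + z_β = 1.645 + 0.674 = 2.319.
n = 2 × (2.319 / 0.271)² = 2 × 8.557² = 2 × 73.23 = 146.5.
Round up to the next whole participant.

n = 147 per group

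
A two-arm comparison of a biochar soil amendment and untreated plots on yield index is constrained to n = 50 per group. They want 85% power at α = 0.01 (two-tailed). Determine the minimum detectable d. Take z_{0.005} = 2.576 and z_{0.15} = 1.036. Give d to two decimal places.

For two independent groups of n = 50 each: d_min = (z_{α/2} + z_β)·√(2/n).
z-sum = 2.576 + 1.036 = 3.612.
d_min = 3.612 × √(2/50) = 3.612 × 0.2000 = 0.722.

d_min ≈ 0.72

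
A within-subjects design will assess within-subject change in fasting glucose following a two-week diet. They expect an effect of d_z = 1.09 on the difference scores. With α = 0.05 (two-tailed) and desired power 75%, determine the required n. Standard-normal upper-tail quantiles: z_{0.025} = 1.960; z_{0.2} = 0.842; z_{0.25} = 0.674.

n = 6 pairs

For a paired (one-sample on differences) test: n = ((z_{α/2} + z_β) / d)².
z_{α/2} + z_β = 1.960 + 0.674 = 2.634.
n = (2.634 / 1.09)² = 2.417² = 5.84.
Round up.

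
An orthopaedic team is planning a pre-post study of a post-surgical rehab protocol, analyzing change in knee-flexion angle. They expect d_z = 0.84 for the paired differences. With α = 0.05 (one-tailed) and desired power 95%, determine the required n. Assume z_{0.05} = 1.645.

n = 16 pairs

For a paired (one-sample on differences) test: n = ((z_{α} + z_β) / d)².
z_{α} + z_β = 1.645 + 1.645 = 3.290.
n = (3.290 / 0.84)² = 3.917² = 15.34.
Round up.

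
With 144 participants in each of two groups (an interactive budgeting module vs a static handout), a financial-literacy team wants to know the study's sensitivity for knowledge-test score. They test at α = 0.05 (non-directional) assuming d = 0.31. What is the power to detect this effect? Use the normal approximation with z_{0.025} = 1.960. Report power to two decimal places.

For two equal groups, power = Φ(d·√(n/2) − z_{α/2}).
d·√(n/2) = 0.31 × √(144/2) = 0.31 × 8.485 = 2.630.
z_β = 2.630 − 1.960 = 0.670.
Power = Φ(0.670) = 0.749.

power ≈ 0.75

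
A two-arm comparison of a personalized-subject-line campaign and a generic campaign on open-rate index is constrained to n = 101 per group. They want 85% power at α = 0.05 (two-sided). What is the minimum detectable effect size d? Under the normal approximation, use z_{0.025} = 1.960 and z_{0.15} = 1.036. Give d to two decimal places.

d_min ≈ 0.42

For two independent groups of n = 101 each: d_min = (z_{α/2} + z_β)·√(2/n).
z-sum = 1.960 + 1.036 = 2.996.
d_min = 2.996 × √(2/101) = 2.996 × 0.1407 = 0.422.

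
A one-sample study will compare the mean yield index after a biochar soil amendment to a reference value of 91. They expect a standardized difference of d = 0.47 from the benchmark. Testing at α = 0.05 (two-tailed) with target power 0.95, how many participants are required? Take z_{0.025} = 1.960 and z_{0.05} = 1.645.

For a one-sample test: n = ((z_{α/2} + z_β) / d)².
z_{α/2} + z_β = 1.960 + 1.645 = 3.605.
n = (3.605 / 0.47)² = 7.670² = 58.83.
Round up.

n = 59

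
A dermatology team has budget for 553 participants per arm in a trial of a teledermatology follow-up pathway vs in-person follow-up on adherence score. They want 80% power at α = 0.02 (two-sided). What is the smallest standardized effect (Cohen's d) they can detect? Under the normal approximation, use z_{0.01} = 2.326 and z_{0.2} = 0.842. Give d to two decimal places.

d_min ≈ 0.19

For two independent groups of n = 553 each: d_min = (z_{α/2} + z_β)·√(2/n).
z-sum = 2.326 + 0.842 = 3.168.
d_min = 3.168 × √(2/553) = 3.168 × 0.0601 = 0.191.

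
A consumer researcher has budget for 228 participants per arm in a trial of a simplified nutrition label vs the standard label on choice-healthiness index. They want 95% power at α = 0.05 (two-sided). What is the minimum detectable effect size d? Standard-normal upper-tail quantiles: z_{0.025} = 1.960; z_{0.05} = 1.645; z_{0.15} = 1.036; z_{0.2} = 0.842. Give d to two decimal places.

d_min ≈ 0.34

For two independent groups of n = 228 each: d_min = (z_{α/2} + z_β)·√(2/n).
z-sum = 1.960 + 1.645 = 3.605.
d_min = 3.605 × √(2/228) = 3.605 × 0.0937 = 0.338.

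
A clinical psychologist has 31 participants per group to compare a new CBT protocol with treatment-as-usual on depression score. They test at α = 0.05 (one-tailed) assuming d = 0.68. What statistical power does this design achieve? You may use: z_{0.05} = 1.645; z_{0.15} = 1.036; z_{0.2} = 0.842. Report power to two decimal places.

For two equal groups, power = Φ(d·√(n/2) − z_{α}).
d·√(n/2) = 0.68 × √(31/2) = 0.68 × 3.937 = 2.677.
z_β = 2.677 − 1.645 = 1.032.
Power = Φ(1.032) = 0.849.

power ≈ 0.85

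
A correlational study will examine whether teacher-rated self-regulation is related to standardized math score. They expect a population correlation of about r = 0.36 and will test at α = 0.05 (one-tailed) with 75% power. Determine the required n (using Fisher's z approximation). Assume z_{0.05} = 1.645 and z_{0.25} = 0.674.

Fisher's z: C = ½·ln((1+r)/(1−r)) = ½·ln(2.1250) = 0.3769.
n = ((z_{α} + z_β)/C)² + 3.
(1.645 + 0.674) / 0.3769 = 2.319 / 0.3769 = 6.153.
n = 6.153² + 3 = 37.86 + 3 = 40.9.
Round up.

n = 41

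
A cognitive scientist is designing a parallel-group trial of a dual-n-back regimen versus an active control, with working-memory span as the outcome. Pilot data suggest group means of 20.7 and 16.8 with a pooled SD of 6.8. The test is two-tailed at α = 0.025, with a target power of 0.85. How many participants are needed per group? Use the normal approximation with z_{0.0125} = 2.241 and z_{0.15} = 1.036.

Cohen's d = |M₁ − M₂| / SD_pooled = |20.7 − 16.8| / 6.8 = 3.9 / 6.8 = 0.574.
For two independent groups with equal n: n = 2·((z_{α/2} + z_β) / d)².
z_{α/2} + z_β = 2.241 + 1.036 = 3.277.
n = 2 × (3.277 / 0.574)² = 2 × 5.709² = 2 × 32.59 = 65.2.
Round up to the next whole participant.

n = 66 per group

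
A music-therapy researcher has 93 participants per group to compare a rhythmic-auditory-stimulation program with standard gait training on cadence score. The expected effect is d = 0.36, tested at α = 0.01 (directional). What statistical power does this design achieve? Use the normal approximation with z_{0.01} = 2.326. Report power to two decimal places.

For two equal groups, power = Φ(d·√(n/2) − z_{α}).
d·√(n/2) = 0.36 × √(93/2) = 0.36 × 6.819 = 2.455.
z_β = 2.455 − 2.326 = 0.129.
Power = Φ(0.129) = 0.551.

power ≈ 0.55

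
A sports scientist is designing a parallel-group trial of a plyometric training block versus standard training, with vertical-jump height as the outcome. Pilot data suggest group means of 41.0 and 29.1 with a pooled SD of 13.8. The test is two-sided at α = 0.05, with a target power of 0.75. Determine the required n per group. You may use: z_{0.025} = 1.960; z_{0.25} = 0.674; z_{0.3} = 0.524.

n = 19 per group

Cohen's d = |M₁ − M₂| / SD_pooled = |41.0 − 29.1| / 13.8 = 11.9 / 13.8 = 0.862.
For two independent groups with equal n: n = 2·((z_{α/2} + z_β) / d)².
z_{α/2} + z_β = 1.960 + 0.674 = 2.634.
n = 2 × (2.634 / 0.862)² = 2 × 3.056² = 2 × 9.34 = 18.7.
Round up to the next whole participant.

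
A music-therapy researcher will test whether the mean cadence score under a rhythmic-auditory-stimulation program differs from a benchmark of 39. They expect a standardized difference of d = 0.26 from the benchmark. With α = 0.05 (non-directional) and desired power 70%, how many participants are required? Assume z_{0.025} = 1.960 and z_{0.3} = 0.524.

For a one-sample test: n = ((z_{α/2} + z_β) / d)².
z_{α/2} + z_β = 1.960 + 0.524 = 2.484.
n = (2.484 / 0.26)² = 9.554² = 91.28.
Round up.

n = 92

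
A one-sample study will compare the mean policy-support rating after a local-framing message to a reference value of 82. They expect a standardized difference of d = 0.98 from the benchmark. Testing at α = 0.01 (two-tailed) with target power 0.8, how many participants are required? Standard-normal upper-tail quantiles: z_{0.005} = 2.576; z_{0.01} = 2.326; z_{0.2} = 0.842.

For a one-sample test: n = ((z_{α/2} + z_β) / d)².
z_{α/2} + z_β = 2.576 + 0.842 = 3.418.
n = (3.418 / 0.98)² = 3.488² = 12.16.
Round up.

n = 13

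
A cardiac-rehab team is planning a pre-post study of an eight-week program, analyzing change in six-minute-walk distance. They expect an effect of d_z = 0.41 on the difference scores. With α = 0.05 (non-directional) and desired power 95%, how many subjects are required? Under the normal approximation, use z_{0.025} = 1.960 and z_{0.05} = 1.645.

For a paired (one-sample on differences) test: n = ((z_{α/2} + z_β) / d)².
z_{α/2} + z_β = 1.960 + 1.645 = 3.605.
n = (3.605 / 0.41)² = 8.793² = 77.31.
Round up.

n = 78 pairs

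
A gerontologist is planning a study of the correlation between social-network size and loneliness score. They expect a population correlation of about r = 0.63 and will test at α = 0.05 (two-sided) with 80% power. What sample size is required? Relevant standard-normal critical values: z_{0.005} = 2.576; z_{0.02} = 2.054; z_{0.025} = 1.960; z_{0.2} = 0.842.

Fisher's z: C = ½·ln((1+r)/(1−r)) = ½·ln(4.4054) = 0.7414.
n = ((z_{α/2} + z_β)/C)² + 3.
(1.960 + 0.842) / 0.7414 = 2.802 / 0.7414 = 3.779.
n = 3.779² + 3 = 14.28 + 3 = 17.3.
Round up.

n = 18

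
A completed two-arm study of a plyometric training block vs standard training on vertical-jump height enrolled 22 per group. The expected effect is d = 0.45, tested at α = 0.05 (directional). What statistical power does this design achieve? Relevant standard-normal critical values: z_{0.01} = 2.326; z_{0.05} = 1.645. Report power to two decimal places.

For two equal groups, power = Φ(d·√(n/2) − z_{α}).
d·√(n/2) = 0.45 × √(22/2) = 0.45 × 3.317 = 1.492.
z_β = 1.492 − 1.645 = -0.153.
Power = Φ(-0.153) = 0.439.

power ≈ 0.44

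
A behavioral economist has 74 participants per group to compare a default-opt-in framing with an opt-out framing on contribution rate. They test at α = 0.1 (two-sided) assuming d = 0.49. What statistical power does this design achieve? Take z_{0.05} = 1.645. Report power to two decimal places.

For two equal groups, power = Φ(d·√(n/2) − z_{α/2}).
d·√(n/2) = 0.49 × √(74/2) = 0.49 × 6.083 = 2.981.
z_β = 2.981 − 1.645 = 1.336.
Power = Φ(1.336) = 0.909.

power ≈ 0.91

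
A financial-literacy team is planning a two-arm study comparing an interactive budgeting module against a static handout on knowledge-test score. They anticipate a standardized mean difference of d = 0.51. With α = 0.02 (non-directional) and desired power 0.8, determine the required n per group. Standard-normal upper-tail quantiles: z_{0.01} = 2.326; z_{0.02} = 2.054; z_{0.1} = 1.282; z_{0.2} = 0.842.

For two independent groups with equal n: n = 2·((z_{α/2} + z_β) / d)².
z_{α/2} + z_β = 2.326 + 0.842 = 3.168.
n = 2 × (3.168 / 0.51)² = 2 × 6.212² = 2 × 38.59 = 77.2.
Round up to the next whole participant.

n = 78 per group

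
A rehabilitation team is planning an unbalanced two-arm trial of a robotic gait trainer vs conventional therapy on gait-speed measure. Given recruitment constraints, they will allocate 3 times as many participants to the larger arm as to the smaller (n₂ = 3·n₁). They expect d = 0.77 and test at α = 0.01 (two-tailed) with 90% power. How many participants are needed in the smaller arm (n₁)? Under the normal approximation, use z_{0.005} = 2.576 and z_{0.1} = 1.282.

With allocation ratio k = n₂/n₁ = 3, Var(x̄₁−x̄₂) = σ²(1/n₁ + 1/(k·n₁)) = σ²·(k+1)/(k·n₁).
So n₁ = (1 + 1/k)·((z_{α/2} + z_β)/d)² = 1.333 × (3.858/0.77)².
n₁ = 1.333 × 25.10 = 33.5.
Round up: n₁ = 34, giving n₂ = 3 × 34 = 102.

n₁ = 34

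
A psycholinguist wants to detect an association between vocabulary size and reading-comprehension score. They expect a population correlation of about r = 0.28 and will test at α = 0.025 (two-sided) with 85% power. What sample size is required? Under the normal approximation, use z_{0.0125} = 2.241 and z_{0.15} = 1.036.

n = 133

Fisher's z: C = ½·ln((1+r)/(1−r)) = ½·ln(1.7778) = 0.2877.
n = ((z_{α/2} + z_β)/C)² + 3.
(2.241 + 1.036) / 0.2877 = 3.277 / 0.2877 = 11.390.
n = 11.390² + 3 = 129.74 + 3 = 132.7.
Round up.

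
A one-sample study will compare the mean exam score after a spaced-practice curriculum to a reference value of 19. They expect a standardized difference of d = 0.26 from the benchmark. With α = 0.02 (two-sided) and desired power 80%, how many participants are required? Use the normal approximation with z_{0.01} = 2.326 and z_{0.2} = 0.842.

For a one-sample test: n = ((z_{α/2} + z_β) / d)².
z_{α/2} + z_β = 2.326 + 0.842 = 3.168.
n = (3.168 / 0.26)² = 12.185² = 148.46.
Round up.

n = 149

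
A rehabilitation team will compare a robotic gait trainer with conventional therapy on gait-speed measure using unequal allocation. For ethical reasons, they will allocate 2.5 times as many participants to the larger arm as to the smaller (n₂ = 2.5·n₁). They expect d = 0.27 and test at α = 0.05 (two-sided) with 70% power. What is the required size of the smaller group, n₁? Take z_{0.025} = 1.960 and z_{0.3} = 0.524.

With allocation ratio k = n₂/n₁ = 2.5, Var(x̄₁−x̄₂) = σ²(1/n₁ + 1/(k·n₁)) = σ²·(k+1)/(k·n₁).
So n₁ = (1 + 1/k)·((z_{α/2} + z_β)/d)² = 1.400 × (2.484/0.27)².
n₁ = 1.400 × 84.64 = 118.5.
Round up: n₁ = 119, giving n₂ = ⌈2.5 × 119⌉ = ⌈297.5⌉ = 298.

n₁ = 119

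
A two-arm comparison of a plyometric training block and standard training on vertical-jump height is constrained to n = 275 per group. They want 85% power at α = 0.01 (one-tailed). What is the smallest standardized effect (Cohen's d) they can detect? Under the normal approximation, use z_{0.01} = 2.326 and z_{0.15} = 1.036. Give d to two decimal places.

For two independent groups of n = 275 each: d_min = (z_{α} + z_β)·√(2/n).
z-sum = 2.326 + 1.036 = 3.362.
d_min = 3.362 × √(2/275) = 3.362 × 0.0853 = 0.287.

d_min ≈ 0.29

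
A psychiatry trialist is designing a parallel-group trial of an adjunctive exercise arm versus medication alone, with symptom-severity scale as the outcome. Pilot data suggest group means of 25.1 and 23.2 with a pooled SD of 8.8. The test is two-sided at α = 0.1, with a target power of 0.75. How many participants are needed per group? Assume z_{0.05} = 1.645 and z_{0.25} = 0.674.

Cohen's d = |M₁ − M₂| / SD_pooled = |25.1 − 23.2| / 8.8 = 1.9 / 8.8 = 0.216.
For two independent groups with equal n: n = 2·((z_{α/2} + z_β) / d)².
z_{α/2} + z_β = 1.645 + 0.674 = 2.319.
n = 2 × (2.319 / 0.216)² = 2 × 10.736² = 2 × 115.26 = 230.5.
Round up to the next whole participant.

n = 231 per group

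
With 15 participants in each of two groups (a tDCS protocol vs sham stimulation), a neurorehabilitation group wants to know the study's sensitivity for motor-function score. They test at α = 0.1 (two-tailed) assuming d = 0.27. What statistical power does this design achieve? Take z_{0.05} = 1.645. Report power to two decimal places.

power ≈ 0.18

For two equal groups, power = Φ(d·√(n/2) − z_{α/2}).
d·√(n/2) = 0.27 × √(15/2) = 0.27 × 2.739 = 0.739.
z_β = 0.739 − 1.645 = -0.906.
Power = Φ(-0.906) = 0.183.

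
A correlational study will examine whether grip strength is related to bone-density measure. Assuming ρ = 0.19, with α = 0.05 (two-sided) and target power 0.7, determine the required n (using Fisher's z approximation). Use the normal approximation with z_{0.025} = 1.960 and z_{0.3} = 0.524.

Fisher's z: C = ½·ln((1+r)/(1−r)) = ½·ln(1.4691) = 0.1923.
n = ((z_{α/2} + z_β)/C)² + 3.
(1.960 + 0.524) / 0.1923 = 2.484 / 0.1923 = 12.917.
n = 12.917² + 3 = 166.86 + 3 = 169.9.
Round up.

n = 170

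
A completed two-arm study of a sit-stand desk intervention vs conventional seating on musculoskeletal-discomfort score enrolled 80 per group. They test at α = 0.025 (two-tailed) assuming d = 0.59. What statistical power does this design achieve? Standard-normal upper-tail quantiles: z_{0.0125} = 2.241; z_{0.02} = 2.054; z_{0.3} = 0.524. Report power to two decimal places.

For two equal groups, power = Φ(d·√(n/2) − z_{α/2}).
d·√(n/2) = 0.59 × √(80/2) = 0.59 × 6.325 = 3.731.
z_β = 3.731 − 2.241 = 1.490.
Power = Φ(1.490) = 0.932.

power ≈ 0.93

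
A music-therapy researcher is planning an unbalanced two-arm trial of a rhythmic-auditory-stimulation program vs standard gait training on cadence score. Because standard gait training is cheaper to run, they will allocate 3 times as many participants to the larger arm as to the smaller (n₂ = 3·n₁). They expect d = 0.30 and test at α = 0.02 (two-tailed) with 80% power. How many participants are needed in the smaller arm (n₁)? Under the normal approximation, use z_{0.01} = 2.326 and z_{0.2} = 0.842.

n₁ = 149

With allocation ratio k = n₂/n₁ = 3, Var(x̄₁−x̄₂) = σ²(1/n₁ + 1/(k·n₁)) = σ²·(k+1)/(k·n₁).
So n₁ = (1 + 1/k)·((z_{α/2} + z_β)/d)² = 1.333 × (3.168/0.30)².
n₁ = 1.333 × 111.51 = 148.7.
Round up: n₁ = 149, giving n₂ = 3 × 149 = 447.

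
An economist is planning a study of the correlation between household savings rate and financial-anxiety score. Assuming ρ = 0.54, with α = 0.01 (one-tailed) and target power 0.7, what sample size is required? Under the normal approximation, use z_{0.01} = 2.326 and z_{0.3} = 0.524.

Fisher's z: C = ½·ln((1+r)/(1−r)) = ½·ln(3.3478) = 0.6042.
n = ((z_{α} + z_β)/C)² + 3.
(2.326 + 0.524) / 0.6042 = 2.850 / 0.6042 = 4.717.
n = 4.717² + 3 = 22.25 + 3 = 25.2.
Round up.

n = 26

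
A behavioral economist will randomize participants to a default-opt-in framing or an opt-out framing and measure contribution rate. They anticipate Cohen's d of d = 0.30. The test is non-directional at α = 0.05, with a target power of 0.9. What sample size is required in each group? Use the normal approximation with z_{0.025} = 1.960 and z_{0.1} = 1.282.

n = 234 per group

For two independent groups with equal n: n = 2·((z_{α/2} + z_β) / d)².
z_{α/2} + z_β = 1.960 + 1.282 = 3.242.
n = 2 × (3.242 / 0.30)² = 2 × 10.807² = 2 × 116.78 = 233.6.
Round up to the next whole participant.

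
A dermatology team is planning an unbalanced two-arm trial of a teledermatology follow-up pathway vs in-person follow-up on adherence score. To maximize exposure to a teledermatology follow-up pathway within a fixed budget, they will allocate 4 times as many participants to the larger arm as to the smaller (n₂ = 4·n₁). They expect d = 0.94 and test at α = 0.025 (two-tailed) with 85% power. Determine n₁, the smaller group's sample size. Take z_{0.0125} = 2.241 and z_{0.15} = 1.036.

n₁ = 16

With allocation ratio k = n₂/n₁ = 4, Var(x̄₁−x̄₂) = σ²(1/n₁ + 1/(k·n₁)) = σ²·(k+1)/(k·n₁).
So n₁ = (1 + 1/k)·((z_{α/2} + z_β)/d)² = 1.250 × (3.277/0.94)².
n₁ = 1.250 × 12.15 = 15.2.
Round up: n₁ = 16, giving n₂ = 4 × 16 = 64.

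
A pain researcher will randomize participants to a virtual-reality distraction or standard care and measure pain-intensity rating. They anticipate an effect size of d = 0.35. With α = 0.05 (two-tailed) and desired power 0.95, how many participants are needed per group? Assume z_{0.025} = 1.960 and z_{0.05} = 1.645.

For two independent groups with equal n: n = 2·((z_{α/2} + z_β) / d)².
z_{α/2} + z_β = 1.960 + 1.645 = 3.605.
n = 2 × (3.605 / 0.35)² = 2 × 10.300² = 2 × 106.09 = 212.2.
Round up to the next whole participant.

n = 213 per group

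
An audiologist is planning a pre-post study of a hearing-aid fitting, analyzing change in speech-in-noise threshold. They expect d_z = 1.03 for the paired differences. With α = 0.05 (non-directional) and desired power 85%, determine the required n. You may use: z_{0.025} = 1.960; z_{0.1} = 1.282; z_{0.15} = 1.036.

For a paired (one-sample on differences) test: n = ((z_{α/2} + z_β) / d)².
z_{α/2} + z_β = 1.960 + 1.036 = 2.996.
n = (2.996 / 1.03)² = 2.909² = 8.46.
Round up.

n = 9 pairs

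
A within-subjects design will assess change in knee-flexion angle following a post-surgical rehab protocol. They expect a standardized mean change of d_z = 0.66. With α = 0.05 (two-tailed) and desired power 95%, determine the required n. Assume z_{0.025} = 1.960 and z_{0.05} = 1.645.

n = 30 pairs

For a paired (one-sample on differences) test: n = ((z_{α/2} + z_β) / d)².
z_{α/2} + z_β = 1.960 + 1.645 = 3.605.
n = (3.605 / 0.66)² = 5.462² = 29.83.
Round up.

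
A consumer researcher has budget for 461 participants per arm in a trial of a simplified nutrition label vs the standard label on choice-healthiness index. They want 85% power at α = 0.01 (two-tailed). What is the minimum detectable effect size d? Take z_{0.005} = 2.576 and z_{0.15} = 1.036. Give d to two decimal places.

d_min ≈ 0.24

For two independent groups of n = 461 each: d_min = (z_{α/2} + z_β)·√(2/n).
z-sum = 2.576 + 1.036 = 3.612.
d_min = 3.612 × √(2/461) = 3.612 × 0.0659 = 0.238.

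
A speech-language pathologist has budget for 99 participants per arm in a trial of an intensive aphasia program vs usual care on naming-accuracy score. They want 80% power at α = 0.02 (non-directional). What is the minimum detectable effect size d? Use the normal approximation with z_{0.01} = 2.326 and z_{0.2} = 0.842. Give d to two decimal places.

d_min ≈ 0.45

For two independent groups of n = 99 each: d_min = (z_{α/2} + z_β)·√(2/n).
z-sum = 2.326 + 0.842 = 3.168.
d_min = 3.168 × √(2/99) = 3.168 × 0.1421 = 0.450.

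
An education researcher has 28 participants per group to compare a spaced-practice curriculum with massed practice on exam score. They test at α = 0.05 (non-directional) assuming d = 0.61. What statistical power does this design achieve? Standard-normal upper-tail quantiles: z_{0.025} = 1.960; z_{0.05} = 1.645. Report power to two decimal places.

For two equal groups, power = Φ(d·√(n/2) − z_{α/2}).
d·√(n/2) = 0.61 × √(28/2) = 0.61 × 3.742 = 2.282.
z_β = 2.282 − 1.960 = 0.322.
Power = Φ(0.322) = 0.626.

power ≈ 0.63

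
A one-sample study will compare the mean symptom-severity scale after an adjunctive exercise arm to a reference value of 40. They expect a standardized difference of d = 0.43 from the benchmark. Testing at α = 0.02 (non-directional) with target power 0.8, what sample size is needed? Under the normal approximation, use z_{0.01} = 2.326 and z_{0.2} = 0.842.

n = 55

For a one-sample test: n = ((z_{α/2} + z_β) / d)².
z_{α/2} + z_β = 2.326 + 0.842 = 3.168.
n = (3.168 / 0.43)² = 7.367² = 54.28.
Round up.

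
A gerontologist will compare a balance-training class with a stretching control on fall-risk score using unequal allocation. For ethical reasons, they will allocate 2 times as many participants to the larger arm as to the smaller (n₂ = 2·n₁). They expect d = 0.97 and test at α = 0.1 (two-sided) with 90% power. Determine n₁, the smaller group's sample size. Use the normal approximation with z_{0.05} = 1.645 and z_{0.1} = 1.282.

With allocation ratio k = n₂/n₁ = 2, Var(x̄₁−x̄₂) = σ²(1/n₁ + 1/(k·n₁)) = σ²·(k+1)/(k·n₁).
So n₁ = (1 + 1/k)·((z_{α/2} + z_β)/d)² = 1.500 × (2.927/0.97)².
n₁ = 1.500 × 9.11 = 13.7.
Round up: n₁ = 14, giving n₂ = 2 × 14 = 28.

n₁ = 14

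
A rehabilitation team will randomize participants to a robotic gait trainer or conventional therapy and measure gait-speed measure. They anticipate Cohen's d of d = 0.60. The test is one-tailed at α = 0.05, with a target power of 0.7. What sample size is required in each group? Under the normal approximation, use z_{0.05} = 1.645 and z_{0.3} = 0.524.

For two independent groups with equal n: n = 2·((z_{α} + z_β) / d)².
z_{α} + z_β = 1.645 + 0.524 = 2.169.
n = 2 × (2.169 / 0.60)² = 2 × 3.615² = 2 × 13.07 = 26.1.
Round up to the next whole participant.

n = 27 per group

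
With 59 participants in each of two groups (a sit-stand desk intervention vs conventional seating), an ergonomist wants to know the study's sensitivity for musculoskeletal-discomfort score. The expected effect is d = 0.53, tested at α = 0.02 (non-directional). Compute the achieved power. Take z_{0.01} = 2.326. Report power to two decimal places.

power ≈ 0.71

For two equal groups, power = Φ(d·√(n/2) − z_{α/2}).
d·√(n/2) = 0.53 × √(59/2) = 0.53 × 5.431 = 2.879.
z_β = 2.879 − 2.326 = 0.553.
Power = Φ(0.553) = 0.710.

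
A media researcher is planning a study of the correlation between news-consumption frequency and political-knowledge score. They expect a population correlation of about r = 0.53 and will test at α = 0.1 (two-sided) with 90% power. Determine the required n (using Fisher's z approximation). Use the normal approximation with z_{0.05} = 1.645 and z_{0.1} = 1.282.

n = 28

Fisher's z: C = ½·ln((1+r)/(1−r)) = ½·ln(3.2553) = 0.5901.
n = ((z_{α/2} + z_β)/C)² + 3.
(1.645 + 1.282) / 0.5901 = 2.927 / 0.5901 = 4.960.
n = 4.960² + 3 = 24.60 + 3 = 27.6.
Round up.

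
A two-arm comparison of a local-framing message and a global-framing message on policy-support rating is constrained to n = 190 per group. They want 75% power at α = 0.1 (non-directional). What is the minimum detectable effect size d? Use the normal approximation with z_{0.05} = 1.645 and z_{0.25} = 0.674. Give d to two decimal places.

d_min ≈ 0.24

For two independent groups of n = 190 each: d_min = (z_{α/2} + z_β)·√(2/n).
z-sum = 1.645 + 0.674 = 2.319.
d_min = 2.319 × √(2/190) = 2.319 × 0.1026 = 0.238.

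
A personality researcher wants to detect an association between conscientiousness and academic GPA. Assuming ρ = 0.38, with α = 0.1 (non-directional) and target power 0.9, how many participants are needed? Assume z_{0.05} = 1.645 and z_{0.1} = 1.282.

n = 57

Fisher's z: C = ½·ln((1+r)/(1−r)) = ½·ln(2.2258) = 0.4001.
n = ((z_{α/2} + z_β)/C)² + 3.
(1.645 + 1.282) / 0.4001 = 2.927 / 0.4001 = 7.316.
n = 7.316² + 3 = 53.52 + 3 = 56.5.
Round up.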